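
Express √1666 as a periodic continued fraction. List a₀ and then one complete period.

a₀ = ⌊√1666⌋ = 40.
With m₀=0, d₀=1 and mₖ₊₁ = dₖaₖ − mₖ, dₖ₊₁ = (n − mₖ₊₁²)/dₖ, aₖ₊₁ = ⌊(a₀+mₖ₊₁)/dₖ₊₁⌋:
  k=1: m=40, d=66, a=1
  k=2: m=26, d=15, a=4
  k=3: m=34, d=34, a=2
  k=4: m=34, d=15, a=4
  k=5: m=26, d=66, a=1
  k=6: m=40, d=1, a=80
d=1 and a=2a₀=80 at k=6, so the next step gives (m, d) = (40, 66) again — its k=1 value — and the period has length 6.

[40; 1, 4, 2, 4, 1, 80]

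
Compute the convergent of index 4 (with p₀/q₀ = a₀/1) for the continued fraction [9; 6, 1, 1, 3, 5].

421/46

Using pₖ = aₖpₖ₋₁ + pₖ₋₂, qₖ = aₖqₖ₋₁ + qₖ₋₂ (with p₋₁=1, p₋₂=0, q₋₁=0, q₋₂=1):
  k=0: a=9, p=9, q=1
  k=1: a=6, p=55, q=6
  k=2: a=1, p=64, q=7
  k=3: a=1, p=119, q=13
  k=4: a=3, p=421, q=46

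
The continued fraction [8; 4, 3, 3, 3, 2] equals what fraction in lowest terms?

2692/327

Using pₖ = aₖpₖ₋₁ + pₖ₋₂ and qₖ = aₖqₖ₋₁ + qₖ₋₂:
  k=0: a=8, p=8, q=1
  k=1: a=4, p=33, q=4
  k=2: a=3, p=107, q=13
  k=3: a=3, p=354, q=43
  k=4: a=3, p=1169, q=142
  k=5: a=2, p=2692, q=327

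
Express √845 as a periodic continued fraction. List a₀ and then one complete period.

a₀ = ⌊√845⌋ = 29.
With m₀=0, d₀=1 and mₖ₊₁ = dₖaₖ − mₖ, dₖ₊₁ = (n − mₖ₊₁²)/dₖ, aₖ₊₁ = ⌊(a₀+mₖ₊₁)/dₖ₊₁⌋:
  k=1: m=29, d=4, a=14
  k=2: m=27, d=29, a=1
  k=3: m=2, d=29, a=1
  k=4: m=27, d=4, a=14
  k=5: m=29, d=1, a=58
d=1 and a=2a₀=58 at k=5, so the next step gives (m, d) = (29, 4) again — its k=1 value — and the period has length 5.

[29; 14, 1, 1, 14, 58]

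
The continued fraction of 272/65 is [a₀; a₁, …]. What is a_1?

272 = 4·65 + 12   →  a_0 = 4
65 = 5·12 + 5   →  a_1 = 5

5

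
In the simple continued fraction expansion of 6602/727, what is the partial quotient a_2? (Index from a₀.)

3

6602 = 9·727 + 59   →  a_0 = 9
727 = 12·59 + 19   →  a_1 = 12
59 = 3·19 + 2   →  a_2 = 3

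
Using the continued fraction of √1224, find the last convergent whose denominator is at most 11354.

√1224 = [34; 1, 68, …] (period length 2).
Convergents:
  p_0/q_0 = 34/1
  p_1/q_1 = 35/1
  p_2/q_2 = 2414/69
  p_3/q_3 = 2449/70
  p_4/q_4 = 168946/4829
  p_5/q_5 = 171395/4899
  p_6/q_6 = 11823806/337961
q_5 = 4899 ≤ 11354 < 337961 = q_6, so the answer is 171395/4899.

171395/4899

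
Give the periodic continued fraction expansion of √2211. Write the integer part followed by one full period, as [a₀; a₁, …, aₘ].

[47; 47, 94]

a₀ = ⌊√2211⌋ = 47.
With m₀=0, d₀=1 and mₖ₊₁ = dₖaₖ − mₖ, dₖ₊₁ = (n − mₖ₊₁²)/dₖ, aₖ₊₁ = ⌊(a₀+mₖ₊₁)/dₖ₊₁⌋:
  k=1: m=47, d=2, a=47
  k=2: m=47, d=1, a=94
d=1 and a=2a₀=94 at k=2, so the next step gives (m, d) = (47, 2) again — its k=1 value — and the period has length 2.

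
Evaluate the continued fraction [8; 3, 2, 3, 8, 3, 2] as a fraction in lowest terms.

Using pₖ = aₖpₖ₋₁ + pₖ₋₂ and qₖ = aₖqₖ₋₁ + qₖ₋₂:
  k=0: a=8, p=8, q=1
  k=1: a=3, p=25, q=3
  k=2: a=2, p=58, q=7
  k=3: a=3, p=199, q=24
  k=4: a=8, p=1650, q=199
  k=5: a=3, p=5149, q=621
  k=6: a=2, p=11948, q=1441

11948/1441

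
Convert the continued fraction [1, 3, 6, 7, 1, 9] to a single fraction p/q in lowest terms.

2015/1531

Using pₖ = aₖpₖ₋₁ + pₖ₋₂ and qₖ = aₖqₖ₋₁ + qₖ₋₂:
  k=0: a=1, p=1, q=1
  k=1: a=3, p=4, q=3
  k=2: a=6, p=25, q=19
  k=3: a=7, p=179, q=136
  k=4: a=1, p=204, q=155
  k=5: a=9, p=2015, q=1531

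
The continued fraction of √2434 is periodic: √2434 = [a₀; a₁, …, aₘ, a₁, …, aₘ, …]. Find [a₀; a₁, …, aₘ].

[49; 2, 1, 48, 1, 2, 98]

a₀ = ⌊√2434⌋ = 49.
With m₀=0, d₀=1 and mₖ₊₁ = dₖaₖ − mₖ, dₖ₊₁ = (n − mₖ₊₁²)/dₖ, aₖ₊₁ = ⌊(a₀+mₖ₊₁)/dₖ₊₁⌋:
  k=1: m=49, d=33, a=2
  k=2: m=17, d=65, a=1
  k=3: m=48, d=2, a=48
  k=4: m=48, d=65, a=1
  k=5: m=17, d=33, a=2
  k=6: m=49, d=1, a=98
d=1 and a=2a₀=98 at k=6, so the next step gives (m, d) = (49, 33) again — its k=1 value — and the period has length 6.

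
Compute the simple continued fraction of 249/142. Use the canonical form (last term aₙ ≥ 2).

[1; 1, 3, 17, 2]

249 = 1×142 + 107
142 = 1×107 + 35
107 = 3×35 + 2
35 = 17×2 + 1
2 = 2×1 + 0  (stop)
So 249/142 = [1; 1, 3, 17, 2].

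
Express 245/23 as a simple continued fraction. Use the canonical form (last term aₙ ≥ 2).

[10; 1, 1, 1, 7]

245 = 10×23 + 15
23 = 1×15 + 8
15 = 1×8 + 7
8 = 1×7 + 1
7 = 7×1 + 0  (stop)
So 245/23 = [10; 1, 1, 1, 7].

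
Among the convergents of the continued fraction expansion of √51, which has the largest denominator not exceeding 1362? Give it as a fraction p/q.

√51 = [7; 7, 14, …] (period length 2).
Convergents:
  p_0/q_0 = 7/1
  p_1/q_1 = 50/7
  p_2/q_2 = 707/99
  p_3/q_3 = 4999/700
  p_4/q_4 = 70693/9899
q_3 = 700 ≤ 1362 < 9899 = q_4, so the answer is 4999/700.

4999/700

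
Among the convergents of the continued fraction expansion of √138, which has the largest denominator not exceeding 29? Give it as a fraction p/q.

47/4

√138 = [11; 1, 2, 1, 22, …] (period length 4).
Convergents:
  p_0/q_0 = 11/1
  p_1/q_1 = 12/1
  p_2/q_2 = 35/3
  p_3/q_3 = 47/4
  p_4/q_4 = 1069/91
q_3 = 4 ≤ 29 < 91 = q_4, so the answer is 47/4.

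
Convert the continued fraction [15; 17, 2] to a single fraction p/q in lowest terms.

Using pₖ = aₖpₖ₋₁ + pₖ₋₂ and qₖ = aₖqₖ₋₁ + qₖ₋₂:
  k=0: a=15, p=15, q=1
  k=1: a=17, p=256, q=17
  k=2: a=2, p=527, q=35

527/35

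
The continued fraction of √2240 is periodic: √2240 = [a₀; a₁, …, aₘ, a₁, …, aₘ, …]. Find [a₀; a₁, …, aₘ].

[47; 3, 23, 3, 94]

a₀ = ⌊√2240⌋ = 47.
With m₀=0, d₀=1 and mₖ₊₁ = dₖaₖ − mₖ, dₖ₊₁ = (n − mₖ₊₁²)/dₖ, aₖ₊₁ = ⌊(a₀+mₖ₊₁)/dₖ₊₁⌋:
  k=1: m=47, d=31, a=3
  k=2: m=46, d=4, a=23
  k=3: m=46, d=31, a=3
  k=4: m=47, d=1, a=94
d=1 and a=2a₀=94 at k=4, so the next step gives (m, d) = (47, 31) again — its k=1 value — and the period has length 4.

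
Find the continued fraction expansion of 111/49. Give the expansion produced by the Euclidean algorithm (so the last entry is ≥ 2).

[2; 3, 1, 3, 3]

111 = 2×49 + 13
49 = 3×13 + 10
13 = 1×10 + 3
10 = 3×3 + 1
3 = 3×1 + 0  (stop)
So 111/49 = [2; 3, 1, 3, 3].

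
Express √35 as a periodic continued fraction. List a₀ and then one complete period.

a₀ = ⌊√35⌋ = 5.

[5; 1, 10]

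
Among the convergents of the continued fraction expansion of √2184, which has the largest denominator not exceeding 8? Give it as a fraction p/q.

187/4

√2184 = [46; 1, 2, 1, 2, 1, 92, …] (period length 6).
Convergents:
  p_0/q_0 = 46/1
  p_1/q_1 = 47/1
  p_2/q_2 = 140/3
  p_3/q_3 = 187/4
  p_4/q_4 = 514/11
q_3 = 4 ≤ 8 < 11 = q_4, so the answer is 187/4.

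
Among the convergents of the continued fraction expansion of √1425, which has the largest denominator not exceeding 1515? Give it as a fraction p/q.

√1425 = [37; 1, 2, 1, 74, …] (period length 4).
Convergents:
  p_0/q_0 = 37/1
  p_1/q_1 = 38/1
  p_2/q_2 = 113/3
  p_3/q_3 = 151/4
  p_4/q_4 = 11287/299
  p_5/q_5 = 11438/303
  p_6/q_6 = 34163/905
  p_7/q_7 = 45601/1208
  p_8/q_8 = 3408637/90297
q_7 = 1208 ≤ 1515 < 90297 = q_8, so the answer is 45601/1208.

45601/1208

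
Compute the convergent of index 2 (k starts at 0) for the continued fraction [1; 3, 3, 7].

Using pₖ = aₖpₖ₋₁ + pₖ₋₂, qₖ = aₖqₖ₋₁ + qₖ₋₂ (with p₋₁=1, p₋₂=0, q₋₁=0, q₋₂=1):
  k=0: a=1, p=1, q=1
  k=1: a=3, p=4, q=3
  k=2: a=3, p=13, q=10

13/10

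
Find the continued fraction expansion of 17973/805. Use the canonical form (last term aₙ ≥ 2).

17973 = 22*805 + 263
805 = 3*263 + 16
263 = 16*16 + 7
16 = 2*7 + 2
7 = 3*2 + 1
2 = 2*1 + 0  (stop)
So 17973/805 = [22; 3, 16, 2, 3, 2].

[22; 3, 16, 2, 3, 2]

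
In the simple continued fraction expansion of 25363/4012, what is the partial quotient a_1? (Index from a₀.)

3

25363 = 6·4012 + 1291   →  a_0 = 6
4012 = 3·1291 + 139   →  a_1 = 3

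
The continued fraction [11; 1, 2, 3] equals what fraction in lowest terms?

117/10

Using pₖ = aₖpₖ₋₁ + pₖ₋₂ and qₖ = aₖqₖ₋₁ + qₖ₋₂:
  k=0: a=11, p=11, q=1
  k=1: a=1, p=12, q=1
  k=2: a=2, p=35, q=3
  k=3: a=3, p=117, q=10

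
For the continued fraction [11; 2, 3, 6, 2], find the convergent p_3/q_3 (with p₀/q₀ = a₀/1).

Using pₖ = aₖpₖ₋₁ + pₖ₋₂, qₖ = aₖqₖ₋₁ + qₖ₋₂ (with p₋₁=1, p₋₂=0, q₋₁=0, q₋₂=1):
  k=0: a=11, p=11, q=1
  k=1: a=2, p=23, q=2
  k=2: a=3, p=80, q=7
  k=3: a=6, p=503, q=44

503/44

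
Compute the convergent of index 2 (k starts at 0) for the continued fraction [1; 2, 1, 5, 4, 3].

Using pₖ = aₖpₖ₋₁ + pₖ₋₂, qₖ = aₖqₖ₋₁ + qₖ₋₂ (with p₋₁=1, p₋₂=0, q₋₁=0, q₋₂=1):
  k=0: a=1, p=1, q=1
  k=1: a=2, p=3, q=2
  k=2: a=1, p=4, q=3

4/3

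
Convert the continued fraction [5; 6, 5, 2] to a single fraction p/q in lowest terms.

Fold from the inside: start with 2/1.
  5 + 1/2 = 11/2
  6 + 2/11 = 68/11
  5 + 11/68 = 351/68

351/68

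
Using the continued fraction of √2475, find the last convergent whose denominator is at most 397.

√2475 = [49; 1, 2, 1, 98, …] (period length 4).
Convergents:
  p_0/q_0 = 49/1
  p_1/q_1 = 50/1
  p_2/q_2 = 149/3
  p_3/q_3 = 199/4
  p_4/q_4 = 19651/395
  p_5/q_5 = 19850/399
q_4 = 395 ≤ 397 < 399 = q_5, so the answer is 19651/395.

19651/395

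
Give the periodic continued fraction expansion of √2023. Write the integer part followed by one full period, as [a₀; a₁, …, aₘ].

[44; 1, 43, 1, 88]

a₀ = ⌊√2023⌋ = 44.
With m₀=0, d₀=1 and mₖ₊₁ = dₖaₖ − mₖ, dₖ₊₁ = (n − mₖ₊₁²)/dₖ, aₖ₊₁ = ⌊(a₀+mₖ₊₁)/dₖ₊₁⌋:
  k=1: m=44, d=87, a=1
  k=2: m=43, d=2, a=43
  k=3: m=43, d=87, a=1
  k=4: m=44, d=1, a=88
d=1 and a=2a₀=88 at k=4, so the next step gives (m, d) = (44, 87) again — its k=1 value — and the period has length 4.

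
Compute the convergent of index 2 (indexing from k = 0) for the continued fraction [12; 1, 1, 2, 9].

Using pₖ = aₖpₖ₋₁ + pₖ₋₂, qₖ = aₖqₖ₋₁ + qₖ₋₂ (with p₋₁=1, p₋₂=0, q₋₁=0, q₋₂=1):
  k=0: a=12, p=12, q=1
  k=1: a=1, p=13, q=1
  k=2: a=1, p=25, q=2

25/2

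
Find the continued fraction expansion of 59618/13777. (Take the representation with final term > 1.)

59618 = 4×13777 + 4510
13777 = 3×4510 + 247
4510 = 18×247 + 64
247 = 3×64 + 55
64 = 1×55 + 9
55 = 6×9 + 1
9 = 9×1 + 0  (stop)
So 59618/13777 = [4; 3, 18, 3, 1, 6, 9].

[4; 3, 18, 3, 1, 6, 9]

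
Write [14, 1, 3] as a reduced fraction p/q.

59/4

Using pₖ = aₖpₖ₋₁ + pₖ₋₂ and qₖ = aₖqₖ₋₁ + qₖ₋₂:
  k=0: a=14, p=14, q=1
  k=1: a=1, p=15, q=1
  k=2: a=3, p=59, q=4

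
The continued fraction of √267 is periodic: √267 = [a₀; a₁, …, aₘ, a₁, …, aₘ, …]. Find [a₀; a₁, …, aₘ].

[16; 2, 1, 15, 1, 2, 32]

a₀ = ⌊√267⌋ = 16.
With m₀=0, d₀=1 and mₖ₊₁ = dₖaₖ − mₖ, dₖ₊₁ = (n − mₖ₊₁²)/dₖ, aₖ₊₁ = ⌊(a₀+mₖ₊₁)/dₖ₊₁⌋:
  k=1: m=16, d=11, a=2
  k=2: m=6, d=21, a=1
  k=3: m=15, d=2, a=15
  k=4: m=15, d=21, a=1
  k=5: m=6, d=11, a=2
  k=6: m=16, d=1, a=32
d=1 and a=2a₀=32 at k=6, so the next step gives (m, d) = (16, 11) again — its k=1 value — and the period has length 6.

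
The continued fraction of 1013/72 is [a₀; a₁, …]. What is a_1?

14

1013 = 14·72 + 5   →  a_0 = 14
72 = 14·5 + 2   →  a_1 = 14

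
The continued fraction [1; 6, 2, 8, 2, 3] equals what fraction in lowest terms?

934/809

Using pₖ = aₖpₖ₋₁ + pₖ₋₂ and qₖ = aₖqₖ₋₁ + qₖ₋₂:
  k=0: a=1, p=1, q=1
  k=1: a=6, p=7, q=6
  k=2: a=2, p=15, q=13
  k=3: a=8, p=127, q=110
  k=4: a=2, p=269, q=233
  k=5: a=3, p=934, q=809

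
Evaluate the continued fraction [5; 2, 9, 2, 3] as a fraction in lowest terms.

761/139

Using pₖ = aₖpₖ₋₁ + pₖ₋₂ and qₖ = aₖqₖ₋₁ + qₖ₋₂:
  k=0: a=5, p=5, q=1
  k=1: a=2, p=11, q=2
  k=2: a=9, p=104, q=19
  k=3: a=2, p=219, q=40
  k=4: a=3, p=761, q=139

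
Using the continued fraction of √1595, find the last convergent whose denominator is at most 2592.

51080/1279

√1595 = [39; 1, 14, 1, 78, …] (period length 4).
Convergents:
  p_0/q_0 = 39/1
  p_1/q_1 = 40/1
  p_2/q_2 = 599/15
  p_3/q_3 = 639/16
  p_4/q_4 = 50441/1263
  p_5/q_5 = 51080/1279
  p_6/q_6 = 765561/19169
q_5 = 1279 ≤ 2592 < 19169 = q_6, so the answer is 51080/1279.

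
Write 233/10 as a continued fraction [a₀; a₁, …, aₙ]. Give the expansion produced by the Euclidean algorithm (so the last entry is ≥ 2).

[23; 3, 3]

233 = 23·10 + 3
10 = 3·3 + 1
3 = 3·1 + 0  (stop)
So 233/10 = [23; 3, 3].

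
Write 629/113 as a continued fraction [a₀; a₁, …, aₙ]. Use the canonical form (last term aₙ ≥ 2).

629 = 5*113 + 64
113 = 1*64 + 49
64 = 1*49 + 15
49 = 3*15 + 4
15 = 3*4 + 3
4 = 1*3 + 1
3 = 3*1 + 0  (stop)
So 629/113 = [5; 1, 1, 3, 3, 1, 3].

[5; 1, 1, 3, 3, 1, 3]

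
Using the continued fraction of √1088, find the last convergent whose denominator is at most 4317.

√1088 = [32; 1, 64, …] (period length 2).
Convergents:
  p_0/q_0 = 32/1
  p_1/q_1 = 33/1
  p_2/q_2 = 2144/65
  p_3/q_3 = 2177/66
  p_4/q_4 = 141472/4289
  p_5/q_5 = 143649/4355
q_4 = 4289 ≤ 4317 < 4355 = q_5, so the answer is 141472/4289.

141472/4289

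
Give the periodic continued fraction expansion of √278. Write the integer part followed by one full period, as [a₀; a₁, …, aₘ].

a₀ = ⌊√278⌋ = 16.

[16; 1, 2, 16, 2, 1, 32]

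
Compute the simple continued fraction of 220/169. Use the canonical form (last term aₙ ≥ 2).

[1; 3, 3, 5, 3]

220 = 1·169 + 51
169 = 3·51 + 16
51 = 3·16 + 3
16 = 5·3 + 1
3 = 3·1 + 0  (stop)
So 220/169 = [1; 3, 3, 5, 3].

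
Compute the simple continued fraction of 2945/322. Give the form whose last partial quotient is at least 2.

2945 = 9*322 + 47
322 = 6*47 + 40
47 = 1*40 + 7
40 = 5*7 + 5
7 = 1*5 + 2
5 = 2*2 + 1
2 = 2*1 + 0  (stop)
So 2945/322 = [9; 6, 1, 5, 1, 2, 2].

[9; 6, 1, 5, 1, 2, 2]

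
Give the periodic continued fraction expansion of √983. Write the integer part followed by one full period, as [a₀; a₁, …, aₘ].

a₀ = ⌊√983⌋ = 31.
With m₀=0, d₀=1 and mₖ₊₁ = dₖaₖ − mₖ, dₖ₊₁ = (n − mₖ₊₁²)/dₖ, aₖ₊₁ = ⌊(a₀+mₖ₊₁)/dₖ₊₁⌋:
  k=1: m=31, d=22, a=2
  k=2: m=13, d=37, a=1
  k=3: m=24, d=11, a=5
  k=4: m=31, d=2, a=31
  k=5: m=31, d=11, a=5
  k=6: m=24, d=37, a=1
  k=7: m=13, d=22, a=2
  k=8: m=31, d=1, a=62
d=1 and a=2a₀=62 at k=8, so the next step gives (m, d) = (31, 22) again — its k=1 value — and the period has length 8.

[31; 2, 1, 5, 31, 5, 1, 2, 62]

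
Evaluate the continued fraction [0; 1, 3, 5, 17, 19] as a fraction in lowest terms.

5241/6880

Using pₖ = aₖpₖ₋₁ + pₖ₋₂ and qₖ = aₖqₖ₋₁ + qₖ₋₂:
  k=0: a=0, p=0, q=1
  k=1: a=1, p=1, q=1
  k=2: a=3, p=3, q=4
  k=3: a=5, p=16, q=21
  k=4: a=17, p=275, q=361
  k=5: a=19, p=5241, q=6880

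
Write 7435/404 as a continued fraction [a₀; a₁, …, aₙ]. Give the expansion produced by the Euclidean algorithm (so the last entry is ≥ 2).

[18; 2, 2, 11, 7]

7435 = 18·404 + 163
404 = 2·163 + 78
163 = 2·78 + 7
78 = 11·7 + 1
7 = 7·1 + 0  (stop)
So 7435/404 = [18; 2, 2, 11, 7].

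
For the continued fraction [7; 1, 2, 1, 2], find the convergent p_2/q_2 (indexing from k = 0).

23/3

Using pₖ = aₖpₖ₋₁ + pₖ₋₂, qₖ = aₖqₖ₋₁ + qₖ₋₂ (with p₋₁=1, p₋₂=0, q₋₁=0, q₋₂=1):
  k=0: a=7, p=7, q=1
  k=1: a=1, p=8, q=1
  k=2: a=2, p=23, q=3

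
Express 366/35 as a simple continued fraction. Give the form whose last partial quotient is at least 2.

366 = 10*35 + 16
35 = 2*16 + 3
16 = 5*3 + 1
3 = 3*1 + 0  (stop)
So 366/35 = [10; 2, 5, 3].

[10; 2, 5, 3]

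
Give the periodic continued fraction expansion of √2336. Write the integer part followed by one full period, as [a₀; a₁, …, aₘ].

[48; 3, 96]

a₀ = ⌊√2336⌋ = 48.
With m₀=0, d₀=1 and mₖ₊₁ = dₖaₖ − mₖ, dₖ₊₁ = (n − mₖ₊₁²)/dₖ, aₖ₊₁ = ⌊(a₀+mₖ₊₁)/dₖ₊₁⌋:
  k=1: m=48, d=32, a=3
  k=2: m=48, d=1, a=96
d=1 and a=2a₀=96 at k=2, so the next step gives (m, d) = (48, 32) again — its k=1 value — and the period has length 2.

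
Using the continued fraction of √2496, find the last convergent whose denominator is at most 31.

1249/25

√2496 = [49; 1, 23, 1, 98, …] (period length 4).
Convergents:
  p_0/q_0 = 49/1
  p_1/q_1 = 50/1
  p_2/q_2 = 1199/24
  p_3/q_3 = 1249/25
  p_4/q_4 = 123601/2474
q_3 = 25 ≤ 31 < 2474 = q_4, so the answer is 1249/25.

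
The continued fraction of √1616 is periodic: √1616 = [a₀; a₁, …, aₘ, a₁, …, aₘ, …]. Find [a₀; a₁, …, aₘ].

a₀ = ⌊√1616⌋ = 40.

[40; 5, 80]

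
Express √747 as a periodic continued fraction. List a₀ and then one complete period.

[27; 3, 54]

a₀ = ⌊√747⌋ = 27.
With m₀=0, d₀=1 and mₖ₊₁ = dₖaₖ − mₖ, dₖ₊₁ = (n − mₖ₊₁²)/dₖ, aₖ₊₁ = ⌊(a₀+mₖ₊₁)/dₖ₊₁⌋:
  k=1: m=27, d=18, a=3
  k=2: m=27, d=1, a=54
d=1 and a=2a₀=54 at k=2, so the next step gives (m, d) = (27, 18) again — its k=1 value — and the period has length 2.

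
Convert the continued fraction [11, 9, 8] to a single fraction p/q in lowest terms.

811/73

Using pₖ = aₖpₖ₋₁ + pₖ₋₂ and qₖ = aₖqₖ₋₁ + qₖ₋₂:
  k=0: a=11, p=11, q=1
  k=1: a=9, p=100, q=9
  k=2: a=8, p=811, q=73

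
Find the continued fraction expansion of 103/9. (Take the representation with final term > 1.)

103 = 11*9 + 4
9 = 2*4 + 1
4 = 4*1 + 0  (stop)
So 103/9 = [11; 2, 4].

[11; 2, 4]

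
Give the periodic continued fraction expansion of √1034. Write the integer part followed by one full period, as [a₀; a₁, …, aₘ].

[32; 6, 2, 2, 2, 6, 64]

a₀ = ⌊√1034⌋ = 32.
With m₀=0, d₀=1 and mₖ₊₁ = dₖaₖ − mₖ, dₖ₊₁ = (n − mₖ₊₁²)/dₖ, aₖ₊₁ = ⌊(a₀+mₖ₊₁)/dₖ₊₁⌋:
  k=1: m=32, d=10, a=6
  k=2: m=28, d=25, a=2
  k=3: m=22, d=22, a=2
  k=4: m=22, d=25, a=2
  k=5: m=28, d=10, a=6
  k=6: m=32, d=1, a=64
d=1 and a=2a₀=64 at k=6, so the next step gives (m, d) = (32, 10) again — its k=1 value — and the period has length 6.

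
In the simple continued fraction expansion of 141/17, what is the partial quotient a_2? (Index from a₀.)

2

141 = 8·17 + 5   →  a_0 = 8
17 = 3·5 + 2   →  a_1 = 3
5 = 2·2 + 1   →  a_2 = 2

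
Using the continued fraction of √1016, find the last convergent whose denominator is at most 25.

√1016 = [31; 1, 6, 1, 62, …] (period length 4).
Convergents:
  p_0/q_0 = 31/1
  p_1/q_1 = 32/1
  p_2/q_2 = 223/7
  p_3/q_3 = 255/8
  p_4/q_4 = 16033/503
q_3 = 8 ≤ 25 < 503 = q_4, so the answer is 255/8.

255/8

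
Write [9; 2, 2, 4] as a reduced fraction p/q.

207/22

Using pₖ = aₖpₖ₋₁ + pₖ₋₂ and qₖ = aₖqₖ₋₁ + qₖ₋₂:
  k=0: a=9, p=9, q=1
  k=1: a=2, p=19, q=2
  k=2: a=2, p=47, q=5
  k=3: a=4, p=207, q=22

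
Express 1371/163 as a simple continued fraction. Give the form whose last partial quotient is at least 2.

1371 = 8·163 + 67
163 = 2·67 + 29
67 = 2·29 + 9
29 = 3·9 + 2
9 = 4·2 + 1
2 = 2·1 + 0  (stop)
So 1371/163 = [8; 2, 2, 3, 4, 2].

[8; 2, 2, 3, 4, 2]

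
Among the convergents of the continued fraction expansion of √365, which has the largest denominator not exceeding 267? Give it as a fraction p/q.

3458/181

√365 = [19; 9, 1, 1, 9, 38, …] (period length 5).
Convergents:
  p_0/q_0 = 19/1
  p_1/q_1 = 172/9
  p_2/q_2 = 191/10
  p_3/q_3 = 363/19
  p_4/q_4 = 3458/181
  p_5/q_5 = 131767/6897
q_4 = 181 ≤ 267 < 6897 = q_5, so the answer is 3458/181.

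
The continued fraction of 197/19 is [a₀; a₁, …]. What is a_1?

2

197 = 10·19 + 7   →  a_0 = 10
19 = 2·7 + 5   →  a_1 = 2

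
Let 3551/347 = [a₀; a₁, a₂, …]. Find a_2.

3551 = 10·347 + 81   →  a_0 = 10
347 = 4·81 + 23   →  a_1 = 4
81 = 3·23 + 12   →  a_2 = 3

3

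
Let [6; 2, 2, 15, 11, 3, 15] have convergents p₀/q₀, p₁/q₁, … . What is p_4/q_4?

Using pₖ = aₖpₖ₋₁ + pₖ₋₂, qₖ = aₖqₖ₋₁ + qₖ₋₂ (with p₋₁=1, p₋₂=0, q₋₁=0, q₋₂=1):
  k=0: a=6, p=6, q=1
  k=1: a=2, p=13, q=2
  k=2: a=2, p=32, q=5
  k=3: a=15, p=493, q=77
  k=4: a=11, p=5455, q=852

5455/852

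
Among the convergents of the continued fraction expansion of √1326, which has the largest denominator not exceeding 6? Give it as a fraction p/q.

√1326 = [36; 2, 2, 2, 2, 2, 72, …] (period length 6).
Convergents:
  p_0/q_0 = 36/1
  p_1/q_1 = 73/2
  p_2/q_2 = 182/5
  p_3/q_3 = 437/12
q_2 = 5 ≤ 6 < 12 = q_3, so the answer is 182/5.

182/5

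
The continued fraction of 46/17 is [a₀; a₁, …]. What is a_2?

2

46 = 2·17 + 12   →  a_0 = 2
17 = 1·12 + 5   →  a_1 = 1
12 = 2·5 + 2   →  a_2 = 2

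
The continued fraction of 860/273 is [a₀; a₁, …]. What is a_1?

860 = 3·273 + 41   →  a_0 = 3
273 = 6·41 + 27   →  a_1 = 6

6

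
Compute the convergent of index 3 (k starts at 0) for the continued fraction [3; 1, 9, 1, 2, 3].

Using pₖ = aₖpₖ₋₁ + pₖ₋₂, qₖ = aₖqₖ₋₁ + qₖ₋₂ (with p₋₁=1, p₋₂=0, q₋₁=0, q₋₂=1):
  k=0: a=3, p=3, q=1
  k=1: a=1, p=4, q=1
  k=2: a=9, p=39, q=10
  k=3: a=1, p=43, q=11

43/11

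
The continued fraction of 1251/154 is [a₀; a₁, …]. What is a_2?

1251 = 8·154 + 19   →  a_0 = 8
154 = 8·19 + 2   →  a_1 = 8
19 = 9·2 + 1   →  a_2 = 9

9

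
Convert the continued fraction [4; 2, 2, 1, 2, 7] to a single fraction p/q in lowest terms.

619/140

Fold from the inside: start with 7/1.
  2 + 1/7 = 15/7
  1 + 7/15 = 22/15
  2 + 15/22 = 59/22
  2 + 22/59 = 140/59
  4 + 59/140 = 619/140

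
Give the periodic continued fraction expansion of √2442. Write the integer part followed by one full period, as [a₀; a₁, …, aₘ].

a₀ = ⌊√2442⌋ = 49.

[49; 2, 2, 2, 98]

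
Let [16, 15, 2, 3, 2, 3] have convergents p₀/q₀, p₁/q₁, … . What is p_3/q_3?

Using pₖ = aₖpₖ₋₁ + pₖ₋₂, qₖ = aₖqₖ₋₁ + qₖ₋₂ (with p₋₁=1, p₋₂=0, q₋₁=0, q₋₂=1):
  k=0: a=16, p=16, q=1
  k=1: a=15, p=241, q=15
  k=2: a=2, p=498, q=31
  k=3: a=3, p=1735, q=108

1735/108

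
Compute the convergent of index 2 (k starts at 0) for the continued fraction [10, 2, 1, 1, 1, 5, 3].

Using pₖ = aₖpₖ₋₁ + pₖ₋₂, qₖ = aₖqₖ₋₁ + qₖ₋₂ (with p₋₁=1, p₋₂=0, q₋₁=0, q₋₂=1):
  k=0: a=10, p=10, q=1
  k=1: a=2, p=21, q=2
  k=2: a=1, p=31, q=3

31/3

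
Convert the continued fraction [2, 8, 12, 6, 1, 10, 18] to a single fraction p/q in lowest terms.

286633/134967

Fold from the inside: start with 18/1.
  10 + 1/18 = 181/18
  1 + 18/181 = 199/181
  6 + 181/199 = 1375/199
  12 + 199/1375 = 16699/1375
  8 + 1375/16699 = 134967/16699
  2 + 16699/134967 = 286633/134967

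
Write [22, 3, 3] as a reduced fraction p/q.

Fold from the inside: start with 3/1.
  3 + 1/3 = 10/3
  22 + 3/10 = 223/10

223/10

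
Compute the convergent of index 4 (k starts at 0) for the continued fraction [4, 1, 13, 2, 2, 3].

Using pₖ = aₖpₖ₋₁ + pₖ₋₂, qₖ = aₖqₖ₋₁ + qₖ₋₂ (with p₋₁=1, p₋₂=0, q₋₁=0, q₋₂=1):
  k=0: a=4, p=4, q=1
  k=1: a=1, p=5, q=1
  k=2: a=13, p=69, q=14
  k=3: a=2, p=143, q=29
  k=4: a=2, p=355, q=72

355/72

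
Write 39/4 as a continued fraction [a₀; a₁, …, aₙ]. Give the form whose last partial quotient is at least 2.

39 = 9·4 + 3
4 = 1·3 + 1
3 = 3·1 + 0  (stop)
So 39/4 = [9; 1, 3].

[9; 1, 3]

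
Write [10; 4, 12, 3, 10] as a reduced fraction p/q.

Using pₖ = aₖpₖ₋₁ + pₖ₋₂ and qₖ = aₖqₖ₋₁ + qₖ₋₂:
  k=0: a=10, p=10, q=1
  k=1: a=4, p=41, q=4
  k=2: a=12, p=502, q=49
  k=3: a=3, p=1547, q=151
  k=4: a=10, p=15972, q=1559

15972/1559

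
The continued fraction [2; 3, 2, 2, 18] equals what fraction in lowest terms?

718/313

Fold from the inside: start with 18/1.
  2 + 1/18 = 37/18
  2 + 18/37 = 92/37
  3 + 37/92 = 313/92
  2 + 92/313 = 718/313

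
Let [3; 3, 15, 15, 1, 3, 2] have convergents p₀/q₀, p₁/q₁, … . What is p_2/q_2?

Using pₖ = aₖpₖ₋₁ + pₖ₋₂, qₖ = aₖqₖ₋₁ + qₖ₋₂ (with p₋₁=1, p₋₂=0, q₋₁=0, q₋₂=1):
  k=0: a=3, p=3, q=1
  k=1: a=3, p=10, q=3
  k=2: a=15, p=153, q=46

153/46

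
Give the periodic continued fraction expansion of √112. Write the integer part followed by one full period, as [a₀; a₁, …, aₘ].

a₀ = ⌊√112⌋ = 10.
With m₀=0, d₀=1 and mₖ₊₁ = dₖaₖ − mₖ, dₖ₊₁ = (n − mₖ₊₁²)/dₖ, aₖ₊₁ = ⌊(a₀+mₖ₊₁)/dₖ₊₁⌋:
  k=1: m=10, d=12, a=1
  k=2: m=2, d=9, a=1
  k=3: m=7, d=7, a=2
  k=4: m=7, d=9, a=1
  k=5: m=2, d=12, a=1
  k=6: m=10, d=1, a=20
d=1 and a=2a₀=20 at k=6, so the next step gives (m, d) = (10, 12) again — its k=1 value — and the period has length 6.

[10; 1, 1, 2, 1, 1, 20]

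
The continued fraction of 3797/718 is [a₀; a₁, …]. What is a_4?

3797 = 5·718 + 207   →  a_0 = 5
718 = 3·207 + 97   →  a_1 = 3
207 = 2·97 + 13   →  a_2 = 2
97 = 7·13 + 6   →  a_3 = 7
13 = 2·6 + 1   →  a_4 = 2

2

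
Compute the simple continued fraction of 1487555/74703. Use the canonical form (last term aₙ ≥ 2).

[19; 1, 10, 2, 15, 16, 13]

1487555 = 19·74703 + 68198
74703 = 1·68198 + 6505
68198 = 10·6505 + 3148
6505 = 2·3148 + 209
3148 = 15·209 + 13
209 = 16·13 + 1
13 = 13·1 + 0  (stop)
So 1487555/74703 = [19; 1, 10, 2, 15, 16, 13].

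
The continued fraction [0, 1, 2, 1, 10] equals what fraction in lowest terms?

32/43

Using pₖ = aₖpₖ₋₁ + pₖ₋₂ and qₖ = aₖqₖ₋₁ + qₖ₋₂:
  k=0: a=0, p=0, q=1
  k=1: a=1, p=1, q=1
  k=2: a=2, p=2, q=3
  k=3: a=1, p=3, q=4
  k=4: a=10, p=32, q=43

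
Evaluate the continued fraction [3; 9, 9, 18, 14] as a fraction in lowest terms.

Fold from the inside: start with 14/1.
  18 + 1/14 = 253/14
  9 + 14/253 = 2291/253
  9 + 253/2291 = 20872/2291
  3 + 2291/20872 = 64907/20872

64907/20872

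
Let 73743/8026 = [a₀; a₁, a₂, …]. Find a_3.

73743 = 9·8026 + 1509   →  a_0 = 9
8026 = 5·1509 + 481   →  a_1 = 5
1509 = 3·481 + 66   →  a_2 = 3
481 = 7·66 + 19   →  a_3 = 7

7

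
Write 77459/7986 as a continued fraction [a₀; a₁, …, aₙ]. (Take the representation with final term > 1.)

[9; 1, 2, 3, 15, 17, 3]

77459 = 9·7986 + 5585
7986 = 1·5585 + 2401
5585 = 2·2401 + 783
2401 = 3·783 + 52
783 = 15·52 + 3
52 = 17·3 + 1
3 = 3·1 + 0  (stop)
So 77459/7986 = [9; 1, 2, 3, 15, 17, 3].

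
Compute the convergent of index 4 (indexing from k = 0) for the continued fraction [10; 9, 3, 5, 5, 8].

Using pₖ = aₖpₖ₋₁ + pₖ₋₂, qₖ = aₖqₖ₋₁ + qₖ₋₂ (with p₋₁=1, p₋₂=0, q₋₁=0, q₋₂=1):
  k=0: a=10, p=10, q=1
  k=1: a=9, p=91, q=9
  k=2: a=3, p=283, q=28
  k=3: a=5, p=1506, q=149
  k=4: a=5, p=7813, q=773

7813/773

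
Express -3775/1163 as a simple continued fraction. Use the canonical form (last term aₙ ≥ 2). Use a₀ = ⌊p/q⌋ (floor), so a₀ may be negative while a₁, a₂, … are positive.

[-4; 1, 3, 15, 19]

-3775 = -4*1163 + 877
1163 = 1*877 + 286
877 = 3*286 + 19
286 = 15*19 + 1
19 = 19*1 + 0  (stop)
So -3775/1163 = [-4; 1, 3, 15, 19].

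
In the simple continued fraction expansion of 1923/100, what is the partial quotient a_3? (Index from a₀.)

1

1923 = 19·100 + 23   →  a_0 = 19
100 = 4·23 + 8   →  a_1 = 4
23 = 2·8 + 7   →  a_2 = 2
8 = 1·7 + 1   →  a_3 = 1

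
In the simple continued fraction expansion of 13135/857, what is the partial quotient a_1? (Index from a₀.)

13135 = 15·857 + 280   →  a_0 = 15
857 = 3·280 + 17   →  a_1 = 3

3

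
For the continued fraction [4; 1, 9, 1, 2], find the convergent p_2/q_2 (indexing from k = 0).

Using pₖ = aₖpₖ₋₁ + pₖ₋₂, qₖ = aₖqₖ₋₁ + qₖ₋₂ (with p₋₁=1, p₋₂=0, q₋₁=0, q₋₂=1):
  k=0: a=4, p=4, q=1
  k=1: a=1, p=5, q=1
  k=2: a=9, p=49, q=10

49/10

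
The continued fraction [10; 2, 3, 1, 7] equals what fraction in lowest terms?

731/70

Using pₖ = aₖpₖ₋₁ + pₖ₋₂ and qₖ = aₖqₖ₋₁ + qₖ₋₂:
  k=0: a=10, p=10, q=1
  k=1: a=2, p=21, q=2
  k=2: a=3, p=73, q=7
  k=3: a=1, p=94, q=9
  k=4: a=7, p=731, q=70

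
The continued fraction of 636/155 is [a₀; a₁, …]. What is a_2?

1

636 = 4·155 + 16   →  a_0 = 4
155 = 9·16 + 11   →  a_1 = 9
16 = 1·11 + 5   →  a_2 = 1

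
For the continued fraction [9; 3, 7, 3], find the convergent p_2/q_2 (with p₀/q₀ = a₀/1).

205/22

Using pₖ = aₖpₖ₋₁ + pₖ₋₂, qₖ = aₖqₖ₋₁ + qₖ₋₂ (with p₋₁=1, p₋₂=0, q₋₁=0, q₋₂=1):
  k=0: a=9, p=9, q=1
  k=1: a=3, p=28, q=3
  k=2: a=7, p=205, q=22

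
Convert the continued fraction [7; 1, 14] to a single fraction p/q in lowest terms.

Fold from the inside: start with 14/1.
  1 + 1/14 = 15/14
  7 + 14/15 = 119/15

119/15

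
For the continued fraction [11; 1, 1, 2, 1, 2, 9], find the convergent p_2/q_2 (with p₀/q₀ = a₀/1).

23/2

Using pₖ = aₖpₖ₋₁ + pₖ₋₂, qₖ = aₖqₖ₋₁ + qₖ₋₂ (with p₋₁=1, p₋₂=0, q₋₁=0, q₋₂=1):
  k=0: a=11, p=11, q=1
  k=1: a=1, p=12, q=1
  k=2: a=1, p=23, q=2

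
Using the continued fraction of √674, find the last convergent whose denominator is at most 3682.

35074/1351

√674 = [25; 1, 24, 1, 50, …] (period length 4).
Convergents:
  p_0/q_0 = 25/1
  p_1/q_1 = 26/1
  p_2/q_2 = 649/25
  p_3/q_3 = 675/26
  p_4/q_4 = 34399/1325
  p_5/q_5 = 35074/1351
  p_6/q_6 = 876175/33749
q_5 = 1351 ≤ 3682 < 33749 = q_6, so the answer is 35074/1351.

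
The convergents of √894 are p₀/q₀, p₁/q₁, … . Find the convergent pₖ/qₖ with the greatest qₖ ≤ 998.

√894 = [29; 1, 8, 1, 58, …] (period length 4).
Convergents:
  p_0/q_0 = 29/1
  p_1/q_1 = 30/1
  p_2/q_2 = 269/9
  p_3/q_3 = 299/10
  p_4/q_4 = 17611/589
  p_5/q_5 = 17910/599
  p_6/q_6 = 160891/5381
q_5 = 599 ≤ 998 < 5381 = q_6, so the answer is 17910/599.

17910/599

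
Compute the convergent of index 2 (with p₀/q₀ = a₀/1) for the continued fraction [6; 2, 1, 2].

Using pₖ = aₖpₖ₋₁ + pₖ₋₂, qₖ = aₖqₖ₋₁ + qₖ₋₂ (with p₋₁=1, p₋₂=0, q₋₁=0, q₋₂=1):
  k=0: a=6, p=6, q=1
  k=1: a=2, p=13, q=2
  k=2: a=1, p=19, q=3

19/3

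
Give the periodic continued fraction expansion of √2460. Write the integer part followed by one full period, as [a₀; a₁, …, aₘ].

[49; 1, 1, 2, 24, 2, 1, 1, 98]

a₀ = ⌊√2460⌋ = 49.
With m₀=0, d₀=1 and mₖ₊₁ = dₖaₖ − mₖ, dₖ₊₁ = (n − mₖ₊₁²)/dₖ, aₖ₊₁ = ⌊(a₀+mₖ₊₁)/dₖ₊₁⌋:
  k=1: m=49, d=59, a=1
  k=2: m=10, d=40, a=1
  k=3: m=30, d=39, a=2
  k=4: m=48, d=4, a=24
  k=5: m=48, d=39, a=2
  k=6: m=30, d=40, a=1
  k=7: m=10, d=59, a=1
  k=8: m=49, d=1, a=98
d=1 and a=2a₀=98 at k=8, so the next step gives (m, d) = (49, 59) again — its k=1 value — and the period has length 8.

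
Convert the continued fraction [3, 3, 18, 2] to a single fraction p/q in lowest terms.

Using pₖ = aₖpₖ₋₁ + pₖ₋₂ and qₖ = aₖqₖ₋₁ + qₖ₋₂:
  k=0: a=3, p=3, q=1
  k=1: a=3, p=10, q=3
  k=2: a=18, p=183, q=55
  k=3: a=2, p=376, q=113

376/113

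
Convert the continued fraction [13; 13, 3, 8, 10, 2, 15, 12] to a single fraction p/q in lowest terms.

Fold from the inside: start with 12/1.
  15 + 1/12 = 181/12
  2 + 12/181 = 374/181
  10 + 181/374 = 3921/374
  8 + 374/3921 = 31742/3921
  3 + 3921/31742 = 99147/31742
  13 + 31742/99147 = 1320653/99147
  13 + 99147/1320653 = 17267636/1320653

17267636/1320653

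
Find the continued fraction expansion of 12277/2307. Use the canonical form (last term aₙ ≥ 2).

[5; 3, 9, 6, 4, 3]

12277 = 5×2307 + 742
2307 = 3×742 + 81
742 = 9×81 + 13
81 = 6×13 + 3
13 = 4×3 + 1
3 = 3×1 + 0  (stop)
So 12277/2307 = [5; 3, 9, 6, 4, 3].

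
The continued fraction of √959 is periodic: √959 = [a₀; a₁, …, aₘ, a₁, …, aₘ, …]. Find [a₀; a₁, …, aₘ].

a₀ = ⌊√959⌋ = 30.
With m₀=0, d₀=1 and mₖ₊₁ = dₖaₖ − mₖ, dₖ₊₁ = (n − mₖ₊₁²)/dₖ, aₖ₊₁ = ⌊(a₀+mₖ₊₁)/dₖ₊₁⌋:
  k=1: m=30, d=59, a=1
  k=2: m=29, d=2, a=29
  k=3: m=29, d=59, a=1
  k=4: m=30, d=1, a=60
d=1 and a=2a₀=60 at k=4, so the next step gives (m, d) = (30, 59) again — its k=1 value — and the period has length 4.

[30; 1, 29, 1, 60]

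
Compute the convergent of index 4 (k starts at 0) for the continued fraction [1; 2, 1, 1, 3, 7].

25/18

Using pₖ = aₖpₖ₋₁ + pₖ₋₂, qₖ = aₖqₖ₋₁ + qₖ₋₂ (with p₋₁=1, p₋₂=0, q₋₁=0, q₋₂=1):
  k=0: a=1, p=1, q=1
  k=1: a=2, p=3, q=2
  k=2: a=1, p=4, q=3
  k=3: a=1, p=7, q=5
  k=4: a=3, p=25, q=18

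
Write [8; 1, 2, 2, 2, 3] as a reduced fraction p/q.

505/58

Using pₖ = aₖpₖ₋₁ + pₖ₋₂ and qₖ = aₖqₖ₋₁ + qₖ₋₂:
  k=0: a=8, p=8, q=1
  k=1: a=1, p=9, q=1
  k=2: a=2, p=26, q=3
  k=3: a=2, p=61, q=7
  k=4: a=2, p=148, q=17
  k=5: a=3, p=505, q=58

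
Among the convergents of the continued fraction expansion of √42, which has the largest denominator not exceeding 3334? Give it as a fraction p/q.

8749/1350

√42 = [6; 2, 12, …] (period length 2).
Convergents:
  p_0/q_0 = 6/1
  p_1/q_1 = 13/2
  p_2/q_2 = 162/25
  p_3/q_3 = 337/52
  p_4/q_4 = 4206/649
  p_5/q_5 = 8749/1350
  p_6/q_6 = 109194/16849
q_5 = 1350 ≤ 3334 < 16849 = q_6, so the answer is 8749/1350.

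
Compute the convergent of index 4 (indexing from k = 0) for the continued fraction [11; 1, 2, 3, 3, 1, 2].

Using pₖ = aₖpₖ₋₁ + pₖ₋₂, qₖ = aₖqₖ₋₁ + qₖ₋₂ (with p₋₁=1, p₋₂=0, q₋₁=0, q₋₂=1):
  k=0: a=11, p=11, q=1
  k=1: a=1, p=12, q=1
  k=2: a=2, p=35, q=3
  k=3: a=3, p=117, q=10
  k=4: a=3, p=386, q=33

386/33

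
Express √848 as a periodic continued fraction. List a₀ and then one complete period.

a₀ = ⌊√848⌋ = 29.

[29; 8, 3, 3, 3, 8, 58]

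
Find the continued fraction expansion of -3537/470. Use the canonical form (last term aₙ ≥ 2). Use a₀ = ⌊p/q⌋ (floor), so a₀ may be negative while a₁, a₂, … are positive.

-3537 = -8·470 + 223
470 = 2·223 + 24
223 = 9·24 + 7
24 = 3·7 + 3
7 = 2·3 + 1
3 = 3·1 + 0  (stop)
So -3537/470 = [-8; 2, 9, 3, 2, 3].

[-8; 2, 9, 3, 2, 3]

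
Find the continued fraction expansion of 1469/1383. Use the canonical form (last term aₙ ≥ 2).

1469 = 1×1383 + 86
1383 = 16×86 + 7
86 = 12×7 + 2
7 = 3×2 + 1
2 = 2×1 + 0  (stop)
So 1469/1383 = [1; 16, 12, 3, 2].

[1; 16, 12, 3, 2]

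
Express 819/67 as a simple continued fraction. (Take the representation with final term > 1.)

819 = 12×67 + 15
67 = 4×15 + 7
15 = 2×7 + 1
7 = 7×1 + 0  (stop)
So 819/67 = [12; 4, 2, 7].

[12; 4, 2, 7]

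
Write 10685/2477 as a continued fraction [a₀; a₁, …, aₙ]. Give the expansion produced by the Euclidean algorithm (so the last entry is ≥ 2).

10685 = 4·2477 + 777
2477 = 3·777 + 146
777 = 5·146 + 47
146 = 3·47 + 5
47 = 9·5 + 2
5 = 2·2 + 1
2 = 2·1 + 0  (stop)
So 10685/2477 = [4; 3, 5, 3, 9, 2, 2].

[4; 3, 5, 3, 9, 2, 2]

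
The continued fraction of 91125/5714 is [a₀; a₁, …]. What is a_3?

9

91125 = 15·5714 + 5415   →  a_0 = 15
5714 = 1·5415 + 299   →  a_1 = 1
5415 = 18·299 + 33   →  a_2 = 18
299 = 9·33 + 2   →  a_3 = 9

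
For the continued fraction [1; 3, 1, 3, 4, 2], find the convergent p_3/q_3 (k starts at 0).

19/15

Using pₖ = aₖpₖ₋₁ + pₖ₋₂, qₖ = aₖqₖ₋₁ + qₖ₋₂ (with p₋₁=1, p₋₂=0, q₋₁=0, q₋₂=1):
  k=0: a=1, p=1, q=1
  k=1: a=3, p=4, q=3
  k=2: a=1, p=5, q=4
  k=3: a=3, p=19, q=15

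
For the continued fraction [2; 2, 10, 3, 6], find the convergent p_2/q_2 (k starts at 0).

Using pₖ = aₖpₖ₋₁ + pₖ₋₂, qₖ = aₖqₖ₋₁ + qₖ₋₂ (with p₋₁=1, p₋₂=0, q₋₁=0, q₋₂=1):
  k=0: a=2, p=2, q=1
  k=1: a=2, p=5, q=2
  k=2: a=10, p=52, q=21

52/21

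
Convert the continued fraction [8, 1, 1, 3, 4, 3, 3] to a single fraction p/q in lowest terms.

2750/321

Fold from the inside: start with 3/1.
  3 + 1/3 = 10/3
  4 + 3/10 = 43/10
  3 + 10/43 = 139/43
  1 + 43/139 = 182/139
  1 + 139/182 = 321/182
  8 + 182/321 = 2750/321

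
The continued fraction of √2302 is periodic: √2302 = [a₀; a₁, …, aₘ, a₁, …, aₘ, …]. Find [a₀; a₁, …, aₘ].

a₀ = ⌊√2302⌋ = 47.

[47; 1, 46, 1, 94]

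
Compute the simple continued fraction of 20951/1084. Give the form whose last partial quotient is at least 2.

20951 = 19·1084 + 355
1084 = 3·355 + 19
355 = 18·19 + 13
19 = 1·13 + 6
13 = 2·6 + 1
6 = 6·1 + 0  (stop)
So 20951/1084 = [19; 3, 18, 1, 2, 6].

[19; 3, 18, 1, 2, 6]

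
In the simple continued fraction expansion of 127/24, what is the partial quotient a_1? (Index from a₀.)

127 = 5·24 + 7   →  a_0 = 5
24 = 3·7 + 3   →  a_1 = 3

3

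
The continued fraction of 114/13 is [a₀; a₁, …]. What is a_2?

114 = 8·13 + 10   →  a_0 = 8
13 = 1·10 + 3   →  a_1 = 1
10 = 3·3 + 1   →  a_2 = 3

3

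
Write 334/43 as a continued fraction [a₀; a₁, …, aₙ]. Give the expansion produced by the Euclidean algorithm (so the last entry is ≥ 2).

334 = 7·43 + 33
43 = 1·33 + 10
33 = 3·10 + 3
10 = 3·3 + 1
3 = 3·1 + 0  (stop)
So 334/43 = [7; 1, 3, 3, 3].

[7; 1, 3, 3, 3]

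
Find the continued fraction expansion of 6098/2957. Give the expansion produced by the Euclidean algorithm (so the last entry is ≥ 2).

6098 = 2*2957 + 184
2957 = 16*184 + 13
184 = 14*13 + 2
13 = 6*2 + 1
2 = 2*1 + 0  (stop)
So 6098/2957 = [2; 16, 14, 6, 2].

[2; 16, 14, 6, 2]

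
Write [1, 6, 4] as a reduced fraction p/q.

29/25

Using pₖ = aₖpₖ₋₁ + pₖ₋₂ and qₖ = aₖqₖ₋₁ + qₖ₋₂:
  k=0: a=1, p=1, q=1
  k=1: a=6, p=7, q=6
  k=2: a=4, p=29, q=25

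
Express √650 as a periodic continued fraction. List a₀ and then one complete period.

[25; 2, 50]

a₀ = ⌊√650⌋ = 25.
With m₀=0, d₀=1 and mₖ₊₁ = dₖaₖ − mₖ, dₖ₊₁ = (n − mₖ₊₁²)/dₖ, aₖ₊₁ = ⌊(a₀+mₖ₊₁)/dₖ₊₁⌋:
  k=1: m=25, d=25, a=2
  k=2: m=25, d=1, a=50
d=1 and a=2a₀=50 at k=2, so the next step gives (m, d) = (25, 25) again — its k=1 value — and the period has length 2.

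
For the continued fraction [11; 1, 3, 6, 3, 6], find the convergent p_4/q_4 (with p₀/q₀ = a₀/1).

Using pₖ = aₖpₖ₋₁ + pₖ₋₂, qₖ = aₖqₖ₋₁ + qₖ₋₂ (with p₋₁=1, p₋₂=0, q₋₁=0, q₋₂=1):
  k=0: a=11, p=11, q=1
  k=1: a=1, p=12, q=1
  k=2: a=3, p=47, q=4
  k=3: a=6, p=294, q=25
  k=4: a=3, p=929, q=79

929/79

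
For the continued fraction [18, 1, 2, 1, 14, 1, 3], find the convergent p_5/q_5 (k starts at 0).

Using pₖ = aₖpₖ₋₁ + pₖ₋₂, qₖ = aₖqₖ₋₁ + qₖ₋₂ (with p₋₁=1, p₋₂=0, q₋₁=0, q₋₂=1):
  k=0: a=18, p=18, q=1
  k=1: a=1, p=19, q=1
  k=2: a=2, p=56, q=3
  k=3: a=1, p=75, q=4
  k=4: a=14, p=1106, q=59
  k=5: a=1, p=1181, q=63

1181/63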